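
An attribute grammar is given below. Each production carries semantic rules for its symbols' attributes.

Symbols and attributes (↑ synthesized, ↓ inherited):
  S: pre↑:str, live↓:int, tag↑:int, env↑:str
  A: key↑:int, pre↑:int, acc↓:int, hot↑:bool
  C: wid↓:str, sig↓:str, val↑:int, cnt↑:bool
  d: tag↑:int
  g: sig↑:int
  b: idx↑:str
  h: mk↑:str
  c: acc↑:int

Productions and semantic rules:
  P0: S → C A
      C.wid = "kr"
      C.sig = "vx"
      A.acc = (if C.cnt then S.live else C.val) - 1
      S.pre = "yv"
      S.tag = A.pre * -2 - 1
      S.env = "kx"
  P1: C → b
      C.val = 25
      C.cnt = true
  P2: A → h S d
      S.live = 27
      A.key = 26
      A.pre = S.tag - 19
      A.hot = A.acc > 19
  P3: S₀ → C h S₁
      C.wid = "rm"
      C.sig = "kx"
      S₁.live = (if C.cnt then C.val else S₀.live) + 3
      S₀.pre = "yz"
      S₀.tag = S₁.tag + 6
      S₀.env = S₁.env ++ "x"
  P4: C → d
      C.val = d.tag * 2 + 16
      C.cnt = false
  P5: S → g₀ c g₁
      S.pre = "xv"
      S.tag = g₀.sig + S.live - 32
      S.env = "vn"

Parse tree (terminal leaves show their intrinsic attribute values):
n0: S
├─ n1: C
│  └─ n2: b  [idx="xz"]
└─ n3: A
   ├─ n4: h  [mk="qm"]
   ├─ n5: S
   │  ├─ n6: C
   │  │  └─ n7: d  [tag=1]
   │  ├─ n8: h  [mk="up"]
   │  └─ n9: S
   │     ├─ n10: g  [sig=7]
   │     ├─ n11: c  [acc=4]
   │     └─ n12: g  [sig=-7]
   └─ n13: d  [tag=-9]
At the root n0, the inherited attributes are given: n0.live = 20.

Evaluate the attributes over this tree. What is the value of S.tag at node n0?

1. n0.live = 20  [given at root]
2. n1.wid = "kr"  ["kr"]
3. n1.sig = "vx"  ["vx"]
4. n2.idx = "xz"  [terminal]
5. n1.val = 25  [25]
6. n1.cnt = true  [true]
7. n3.acc = 19  [(if C.cnt then S.live else C.val) - 1]
8. n4.mk = "qm"  [terminal]
9. n5.live = 27  [27]
10. n6.wid = "rm"  ["rm"]
11. n6.sig = "kx"  ["kx"]
12. n7.tag = 1  [terminal]
13. n6.val = 18  [d.tag * 2 + 16]
14. n6.cnt = false  [false]
15. n8.mk = "up"  [terminal]
16. n9.live = 30  [(if C.cnt then C.val else S₀.live) + 3]
17. n10.sig = 7  [terminal]
18. n11.acc = 4  [terminal]
19. n12.sig = -7  [terminal]
20. n9.pre = "xv"  ["xv"]
21. n9.tag = 5  [g₀.sig + S.live - 32]
22. n9.env = "vn"  ["vn"]
23. n5.pre = "yz"  ["yz"]
24. n5.tag = 11  [S₁.tag + 6]
25. n5.env = "vnx"  [S₁.env ++ "x"]
26. n13.tag = -9  [terminal]
27. n3.key = 26  [26]
28. n3.pre = -8  [S.tag - 19]
29. n3.hot = false  [A.acc > 19]
30. n0.pre = "yv"  ["yv"]
31. n0.tag = 15  [A.pre * -2 - 1]
32. n0.env = "kx"  ["kx"]

15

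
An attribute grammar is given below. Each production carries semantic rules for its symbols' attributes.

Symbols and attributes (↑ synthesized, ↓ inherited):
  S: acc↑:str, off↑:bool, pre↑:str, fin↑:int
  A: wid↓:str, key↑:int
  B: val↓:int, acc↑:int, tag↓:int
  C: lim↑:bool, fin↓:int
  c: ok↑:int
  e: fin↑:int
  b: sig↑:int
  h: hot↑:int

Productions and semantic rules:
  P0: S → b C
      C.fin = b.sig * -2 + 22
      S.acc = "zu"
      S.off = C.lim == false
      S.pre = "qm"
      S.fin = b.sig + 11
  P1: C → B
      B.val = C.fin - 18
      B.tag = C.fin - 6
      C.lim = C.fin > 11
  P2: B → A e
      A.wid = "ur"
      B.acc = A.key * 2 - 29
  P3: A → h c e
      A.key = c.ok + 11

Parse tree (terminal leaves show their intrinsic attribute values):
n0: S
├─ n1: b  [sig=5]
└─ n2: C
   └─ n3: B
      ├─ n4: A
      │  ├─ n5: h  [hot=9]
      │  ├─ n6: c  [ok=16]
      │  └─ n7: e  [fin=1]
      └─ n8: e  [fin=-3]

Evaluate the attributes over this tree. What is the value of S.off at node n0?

1. n1.sig = 5  [terminal]
2. n2.fin = 12  [b.sig * -2 + 22]
3. n3.val = -6  [C.fin - 18]
4. n3.tag = 6  [C.fin - 6]
5. n4.wid = "ur"  ["ur"]
6. n5.hot = 9  [terminal]
7. n6.ok = 16  [terminal]
8. n7.fin = 1  [terminal]
9. n4.key = 27  [c.ok + 11]
10. n8.fin = -3  [terminal]
11. n3.acc = 25  [A.key * 2 - 29]
12. n2.lim = true  [C.fin > 11]
13. n0.acc = "zu"  ["zu"]
14. n0.off = false  [C.lim == false]
15. n0.pre = "qm"  ["qm"]
16. n0.fin = 16  [b.sig + 11]

false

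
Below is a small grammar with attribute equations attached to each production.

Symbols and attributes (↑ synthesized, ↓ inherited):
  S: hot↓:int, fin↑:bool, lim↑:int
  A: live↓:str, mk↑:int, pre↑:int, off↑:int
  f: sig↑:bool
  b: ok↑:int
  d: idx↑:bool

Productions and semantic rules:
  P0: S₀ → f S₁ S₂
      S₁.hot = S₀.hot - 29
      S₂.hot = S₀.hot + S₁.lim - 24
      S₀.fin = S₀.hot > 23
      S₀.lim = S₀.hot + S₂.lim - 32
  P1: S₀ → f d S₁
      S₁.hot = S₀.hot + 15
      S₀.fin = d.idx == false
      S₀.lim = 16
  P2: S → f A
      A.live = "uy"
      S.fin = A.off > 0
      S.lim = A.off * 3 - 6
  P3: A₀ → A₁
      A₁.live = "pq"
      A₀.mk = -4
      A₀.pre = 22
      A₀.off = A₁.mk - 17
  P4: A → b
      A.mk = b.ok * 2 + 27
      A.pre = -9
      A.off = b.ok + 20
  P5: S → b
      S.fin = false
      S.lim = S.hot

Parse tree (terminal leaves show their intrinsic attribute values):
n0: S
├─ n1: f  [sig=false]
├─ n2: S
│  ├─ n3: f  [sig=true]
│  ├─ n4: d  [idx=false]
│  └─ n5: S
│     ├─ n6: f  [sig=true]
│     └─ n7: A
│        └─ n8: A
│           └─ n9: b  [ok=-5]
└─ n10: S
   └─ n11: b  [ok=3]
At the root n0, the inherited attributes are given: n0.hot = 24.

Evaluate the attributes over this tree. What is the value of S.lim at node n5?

1. n0.hot = 24  [given at root]
2. n1.sig = false  [terminal]
3. n2.hot = -5  [S₀.hot - 29]
4. n3.sig = true  [terminal]
5. n4.idx = false  [terminal]
6. n5.hot = 10  [S₀.hot + 15]
7. n6.sig = true  [terminal]
8. n7.live = "uy"  ["uy"]
9. n8.live = "pq"  ["pq"]
10. n9.ok = -5  [terminal]
11. n8.mk = 17  [b.ok * 2 + 27]
12. n8.pre = -9  [-9]
13. n8.off = 15  [b.ok + 20]
14. n7.mk = -4  [-4]
15. n7.pre = 22  [22]
16. n7.off = 0  [A₁.mk - 17]
17. n5.fin = false  [A.off > 0]
18. n5.lim = -6  [A.off * 3 - 6]
19. n2.fin = true  [d.idx == false]
20. n2.lim = 16  [16]
21. n10.hot = 16  [S₀.hot + S₁.lim - 24]
22. n11.ok = 3  [terminal]
23. n10.fin = false  [false]
24. n10.lim = 16  [S.hot]
25. n0.fin = true  [S₀.hot > 23]
26. n0.lim = 8  [S₀.hot + S₂.lim - 32]

-6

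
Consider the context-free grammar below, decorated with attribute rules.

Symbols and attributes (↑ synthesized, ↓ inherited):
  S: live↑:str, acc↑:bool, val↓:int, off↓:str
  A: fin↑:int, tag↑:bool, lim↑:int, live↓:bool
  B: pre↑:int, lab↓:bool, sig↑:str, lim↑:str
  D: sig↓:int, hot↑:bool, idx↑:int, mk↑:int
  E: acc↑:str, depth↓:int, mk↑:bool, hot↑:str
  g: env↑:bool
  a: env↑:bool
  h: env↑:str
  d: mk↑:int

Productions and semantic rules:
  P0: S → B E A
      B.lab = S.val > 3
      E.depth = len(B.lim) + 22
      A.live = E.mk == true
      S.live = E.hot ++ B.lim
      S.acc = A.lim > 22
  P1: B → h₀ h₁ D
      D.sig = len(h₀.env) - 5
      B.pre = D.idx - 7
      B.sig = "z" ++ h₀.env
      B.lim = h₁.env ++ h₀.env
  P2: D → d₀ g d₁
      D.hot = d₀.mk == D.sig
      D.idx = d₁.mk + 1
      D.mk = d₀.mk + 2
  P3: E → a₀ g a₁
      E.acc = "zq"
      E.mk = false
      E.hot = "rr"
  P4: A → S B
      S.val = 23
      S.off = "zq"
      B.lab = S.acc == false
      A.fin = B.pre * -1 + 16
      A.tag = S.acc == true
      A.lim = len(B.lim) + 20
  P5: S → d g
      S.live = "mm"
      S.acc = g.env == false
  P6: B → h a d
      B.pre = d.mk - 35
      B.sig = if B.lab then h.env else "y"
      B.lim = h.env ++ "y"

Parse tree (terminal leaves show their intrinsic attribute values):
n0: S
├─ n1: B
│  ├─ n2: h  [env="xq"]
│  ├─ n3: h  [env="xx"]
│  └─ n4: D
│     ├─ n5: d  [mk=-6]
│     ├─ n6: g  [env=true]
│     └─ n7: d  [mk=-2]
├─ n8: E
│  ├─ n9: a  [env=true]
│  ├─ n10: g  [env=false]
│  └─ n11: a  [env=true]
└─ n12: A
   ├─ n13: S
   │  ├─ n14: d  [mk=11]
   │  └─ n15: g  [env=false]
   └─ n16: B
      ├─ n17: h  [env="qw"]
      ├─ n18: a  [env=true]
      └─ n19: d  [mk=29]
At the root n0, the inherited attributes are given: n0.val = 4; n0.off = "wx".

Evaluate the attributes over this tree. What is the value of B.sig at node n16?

1. n0.val = 4  [given at root]
2. n0.off = "wx"  [given at root]
3. n1.lab = true  [S.val > 3]
4. n2.env = "xq"  [terminal]
5. n3.env = "xx"  [terminal]
6. n4.sig = -3  [len(h₀.env) - 5]
7. n5.mk = -6  [terminal]
8. n6.env = true  [terminal]
9. n7.mk = -2  [terminal]
10. n4.hot = false  [d₀.mk == D.sig]
11. n4.idx = -1  [d₁.mk + 1]
12. n4.mk = -4  [d₀.mk + 2]
13. n1.pre = -8  [D.idx - 7]
14. n1.sig = "zxq"  ["z" ++ h₀.env]
15. n1.lim = "xxxq"  [h₁.env ++ h₀.env]
16. n8.depth = 26  [len(B.lim) + 22]
17. n9.env = true  [terminal]
18. n10.env = false  [terminal]
19. n11.env = true  [terminal]
20. n8.acc = "zq"  ["zq"]
21. n8.mk = false  [false]
22. n8.hot = "rr"  ["rr"]
23. n12.live = false  [E.mk == true]
24. n13.val = 23  [23]
25. n13.off = "zq"  ["zq"]
26. n14.mk = 11  [terminal]
27. n15.env = false  [terminal]
28. n13.live = "mm"  ["mm"]
29. n13.acc = true  [g.env == false]
30. n16.lab = false  [S.acc == false]
31. n17.env = "qw"  [terminal]
32. n18.env = true  [terminal]
33. n19.mk = 29  [terminal]
34. n16.pre = -6  [d.mk - 35]
35. n16.sig = "y"  [if B.lab then h.env else "y"]
36. n16.lim = "qwy"  [h.env ++ "y"]
37. n12.fin = 22  [B.pre * -1 + 16]
38. n12.tag = true  [S.acc == true]
39. n12.lim = 23  [len(B.lim) + 20]
40. n0.live = "rrxxxq"  [E.hot ++ B.lim]
41. n0.acc = true  [A.lim > 22]

"y"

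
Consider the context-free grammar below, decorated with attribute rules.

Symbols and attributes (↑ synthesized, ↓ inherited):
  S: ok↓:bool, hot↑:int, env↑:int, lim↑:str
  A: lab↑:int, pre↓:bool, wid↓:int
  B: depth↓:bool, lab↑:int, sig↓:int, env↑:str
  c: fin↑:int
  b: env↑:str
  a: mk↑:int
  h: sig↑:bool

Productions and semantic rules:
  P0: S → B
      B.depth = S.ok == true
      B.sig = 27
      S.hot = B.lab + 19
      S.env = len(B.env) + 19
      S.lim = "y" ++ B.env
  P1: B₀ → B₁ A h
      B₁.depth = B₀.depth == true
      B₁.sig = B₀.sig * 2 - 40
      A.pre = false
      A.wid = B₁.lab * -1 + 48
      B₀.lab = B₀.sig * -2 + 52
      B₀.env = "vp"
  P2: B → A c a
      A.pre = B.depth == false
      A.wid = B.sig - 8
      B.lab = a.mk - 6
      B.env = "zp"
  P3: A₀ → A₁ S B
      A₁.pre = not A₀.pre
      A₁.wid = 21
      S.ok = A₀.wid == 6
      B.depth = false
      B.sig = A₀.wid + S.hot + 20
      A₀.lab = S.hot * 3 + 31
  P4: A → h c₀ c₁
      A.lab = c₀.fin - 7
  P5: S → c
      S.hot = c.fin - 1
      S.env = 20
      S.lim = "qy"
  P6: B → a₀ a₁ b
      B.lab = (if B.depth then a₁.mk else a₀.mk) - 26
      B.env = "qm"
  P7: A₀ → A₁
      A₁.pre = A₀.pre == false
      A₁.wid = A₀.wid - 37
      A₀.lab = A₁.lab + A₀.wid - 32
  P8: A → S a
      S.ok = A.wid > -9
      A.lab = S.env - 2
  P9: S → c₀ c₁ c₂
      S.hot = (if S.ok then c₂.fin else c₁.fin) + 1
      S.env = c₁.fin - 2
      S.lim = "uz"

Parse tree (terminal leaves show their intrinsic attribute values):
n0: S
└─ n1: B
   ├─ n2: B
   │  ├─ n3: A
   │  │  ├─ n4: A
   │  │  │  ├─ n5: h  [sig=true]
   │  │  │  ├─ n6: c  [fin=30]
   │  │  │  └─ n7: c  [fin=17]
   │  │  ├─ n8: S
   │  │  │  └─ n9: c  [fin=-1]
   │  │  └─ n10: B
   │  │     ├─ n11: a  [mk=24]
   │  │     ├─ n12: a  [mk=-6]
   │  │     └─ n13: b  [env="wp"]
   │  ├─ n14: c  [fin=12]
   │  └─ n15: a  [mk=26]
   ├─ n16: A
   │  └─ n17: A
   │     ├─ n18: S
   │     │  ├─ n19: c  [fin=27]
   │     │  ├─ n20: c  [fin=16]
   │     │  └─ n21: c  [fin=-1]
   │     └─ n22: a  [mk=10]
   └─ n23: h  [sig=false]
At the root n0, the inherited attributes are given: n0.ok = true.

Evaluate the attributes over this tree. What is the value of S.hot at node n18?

17

1. n0.ok = true  [given at root]
2. n1.depth = true  [S.ok == true]
3. n1.sig = 27  [27]
4. n2.depth = true  [B₀.depth == true]
5. n2.sig = 14  [B₀.sig * 2 - 40]
6. n3.pre = false  [B.depth == false]
7. n3.wid = 6  [B.sig - 8]
8. n4.pre = true  [not A₀.pre]
9. n4.wid = 21  [21]
10. n5.sig = true  [terminal]
11. n6.fin = 30  [terminal]
12. n7.fin = 17  [terminal]
13. n4.lab = 23  [c₀.fin - 7]
14. n8.ok = true  [A₀.wid == 6]
15. n9.fin = -1  [terminal]
16. n8.hot = -2  [c.fin - 1]
17. n8.env = 20  [20]
18. n8.lim = "qy"  ["qy"]
19. n10.depth = false  [false]
20. n10.sig = 24  [A₀.wid + S.hot + 20]
21. n11.mk = 24  [terminal]
22. n12.mk = -6  [terminal]
23. n13.env = "wp"  [terminal]
24. n10.lab = -2  [(if B.depth then a₁.mk else a₀.mk) - 26]
25. n10.env = "qm"  ["qm"]
26. n3.lab = 25  [S.hot * 3 + 31]
27. n14.fin = 12  [terminal]
28. n15.mk = 26  [terminal]
29. n2.lab = 20  [a.mk - 6]
30. n2.env = "zp"  ["zp"]
31. n16.pre = false  [false]
32. n16.wid = 28  [B₁.lab * -1 + 48]
33. n17.pre = true  [A₀.pre == false]
34. n17.wid = -9  [A₀.wid - 37]
35. n18.ok = false  [A.wid > -9]
36. n19.fin = 27  [terminal]
37. n20.fin = 16  [terminal]
38. n21.fin = -1  [terminal]
39. n18.hot = 17  [(if S.ok then c₂.fin else c₁.fin) + 1]
40. n18.env = 14  [c₁.fin - 2]
41. n18.lim = "uz"  ["uz"]
42. n22.mk = 10  [terminal]
43. n17.lab = 12  [S.env - 2]
44. n16.lab = 8  [A₁.lab + A₀.wid - 32]
45. n23.sig = false  [terminal]
46. n1.lab = -2  [B₀.sig * -2 + 52]
47. n1.env = "vp"  ["vp"]
48. n0.hot = 17  [B.lab + 19]
49. n0.env = 21  [len(B.env) + 19]
50. n0.lim = "yvp"  ["y" ++ B.env]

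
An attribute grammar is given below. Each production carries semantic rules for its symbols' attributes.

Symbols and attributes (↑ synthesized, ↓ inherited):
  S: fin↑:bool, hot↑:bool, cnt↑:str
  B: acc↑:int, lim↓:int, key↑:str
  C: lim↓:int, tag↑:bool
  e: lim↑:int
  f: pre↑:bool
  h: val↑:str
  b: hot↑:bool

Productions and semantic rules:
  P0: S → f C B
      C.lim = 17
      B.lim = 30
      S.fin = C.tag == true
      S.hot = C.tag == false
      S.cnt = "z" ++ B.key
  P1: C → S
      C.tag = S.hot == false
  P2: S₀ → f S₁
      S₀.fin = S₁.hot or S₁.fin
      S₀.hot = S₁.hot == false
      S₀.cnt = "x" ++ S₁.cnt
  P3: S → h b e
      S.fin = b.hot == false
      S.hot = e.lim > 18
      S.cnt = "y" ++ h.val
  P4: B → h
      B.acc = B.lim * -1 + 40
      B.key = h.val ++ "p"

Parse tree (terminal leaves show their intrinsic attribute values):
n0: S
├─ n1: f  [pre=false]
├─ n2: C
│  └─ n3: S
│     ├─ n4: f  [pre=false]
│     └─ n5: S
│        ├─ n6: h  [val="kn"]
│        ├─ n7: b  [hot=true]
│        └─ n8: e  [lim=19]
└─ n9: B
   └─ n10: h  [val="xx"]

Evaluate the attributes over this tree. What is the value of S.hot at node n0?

1. n1.pre = false  [terminal]
2. n2.lim = 17  [17]
3. n4.pre = false  [terminal]
4. n6.val = "kn"  [terminal]
5. n7.hot = true  [terminal]
6. n8.lim = 19  [terminal]
7. n5.fin = false  [b.hot == false]
8. n5.hot = true  [e.lim > 18]
9. n5.cnt = "ykn"  ["y" ++ h.val]
10. n3.fin = true  [S₁.hot or S₁.fin]
11. n3.hot = false  [S₁.hot == false]
12. n3.cnt = "xykn"  ["x" ++ S₁.cnt]
13. n2.tag = true  [S.hot == false]
14. n9.lim = 30  [30]
15. n10.val = "xx"  [terminal]
16. n9.acc = 10  [B.lim * -1 + 40]
17. n9.key = "xxp"  [h.val ++ "p"]
18. n0.fin = true  [C.tag == true]
19. n0.hot = false  [C.tag == false]
20. n0.cnt = "zxxp"  ["z" ++ B.key]

false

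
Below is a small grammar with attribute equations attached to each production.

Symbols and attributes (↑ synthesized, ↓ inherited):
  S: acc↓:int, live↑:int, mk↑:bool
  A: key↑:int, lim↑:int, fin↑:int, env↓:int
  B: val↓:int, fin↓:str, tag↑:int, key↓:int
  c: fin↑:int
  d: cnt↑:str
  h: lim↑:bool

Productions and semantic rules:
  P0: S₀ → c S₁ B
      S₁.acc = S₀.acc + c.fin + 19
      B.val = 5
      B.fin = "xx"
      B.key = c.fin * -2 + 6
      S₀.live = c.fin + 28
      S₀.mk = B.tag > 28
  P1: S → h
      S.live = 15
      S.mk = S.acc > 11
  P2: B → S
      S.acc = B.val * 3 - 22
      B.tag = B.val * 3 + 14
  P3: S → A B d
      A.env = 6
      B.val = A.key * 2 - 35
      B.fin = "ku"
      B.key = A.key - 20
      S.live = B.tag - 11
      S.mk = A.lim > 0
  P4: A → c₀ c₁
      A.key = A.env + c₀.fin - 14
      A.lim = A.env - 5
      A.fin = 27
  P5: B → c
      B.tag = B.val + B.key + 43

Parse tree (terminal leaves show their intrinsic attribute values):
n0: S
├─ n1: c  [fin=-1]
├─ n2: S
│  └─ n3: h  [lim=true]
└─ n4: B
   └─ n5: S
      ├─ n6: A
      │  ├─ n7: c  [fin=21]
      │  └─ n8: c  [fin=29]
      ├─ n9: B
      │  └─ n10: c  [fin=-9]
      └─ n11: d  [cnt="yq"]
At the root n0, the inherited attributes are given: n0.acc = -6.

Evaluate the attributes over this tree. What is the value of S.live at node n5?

16

1. n0.acc = -6  [given at root]
2. n1.fin = -1  [terminal]
3. n2.acc = 12  [S₀.acc + c.fin + 19]
4. n3.lim = true  [terminal]
5. n2.live = 15  [15]
6. n2.mk = true  [S.acc > 11]
7. n4.val = 5  [5]
8. n4.fin = "xx"  ["xx"]
9. n4.key = 8  [c.fin * -2 + 6]
10. n5.acc = -7  [B.val * 3 - 22]
11. n6.env = 6  [6]
12. n7.fin = 21  [terminal]
13. n8.fin = 29  [terminal]
14. n6.key = 13  [A.env + c₀.fin - 14]
15. n6.lim = 1  [A.env - 5]
16. n6.fin = 27  [27]
17. n9.val = -9  [A.key * 2 - 35]
18. n9.fin = "ku"  ["ku"]
19. n9.key = -7  [A.key - 20]
20. n10.fin = -9  [terminal]
21. n9.tag = 27  [B.val + B.key + 43]
22. n11.cnt = "yq"  [terminal]
23. n5.live = 16  [B.tag - 11]
24. n5.mk = true  [A.lim > 0]
25. n4.tag = 29  [B.val * 3 + 14]
26. n0.live = 27  [c.fin + 28]
27. n0.mk = true  [B.tag > 28]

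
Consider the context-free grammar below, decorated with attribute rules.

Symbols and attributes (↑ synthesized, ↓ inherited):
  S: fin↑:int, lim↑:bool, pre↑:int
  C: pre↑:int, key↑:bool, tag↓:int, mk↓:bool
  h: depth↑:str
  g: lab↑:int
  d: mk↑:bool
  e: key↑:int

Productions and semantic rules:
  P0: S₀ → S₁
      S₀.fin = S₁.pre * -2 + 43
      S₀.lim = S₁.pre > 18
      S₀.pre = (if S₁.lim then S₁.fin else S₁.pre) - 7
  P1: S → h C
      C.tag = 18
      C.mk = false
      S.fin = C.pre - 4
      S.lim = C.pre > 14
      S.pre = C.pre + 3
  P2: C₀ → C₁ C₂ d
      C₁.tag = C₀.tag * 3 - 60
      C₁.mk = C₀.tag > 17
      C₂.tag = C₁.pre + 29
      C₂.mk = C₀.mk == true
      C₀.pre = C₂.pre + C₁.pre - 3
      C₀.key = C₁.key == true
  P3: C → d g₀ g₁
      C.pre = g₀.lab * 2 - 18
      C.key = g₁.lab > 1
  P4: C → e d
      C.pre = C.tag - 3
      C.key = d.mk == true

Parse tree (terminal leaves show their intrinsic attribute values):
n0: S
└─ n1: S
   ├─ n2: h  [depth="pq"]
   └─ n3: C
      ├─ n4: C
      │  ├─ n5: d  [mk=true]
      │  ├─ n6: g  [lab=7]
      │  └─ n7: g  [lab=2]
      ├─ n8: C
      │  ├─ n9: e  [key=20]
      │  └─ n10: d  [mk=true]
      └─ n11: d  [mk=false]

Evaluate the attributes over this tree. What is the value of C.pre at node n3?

1. n2.depth = "pq"  [terminal]
2. n3.tag = 18  [18]
3. n3.mk = false  [false]
4. n4.tag = -6  [C₀.tag * 3 - 60]
5. n4.mk = true  [C₀.tag > 17]
6. n5.mk = true  [terminal]
7. n6.lab = 7  [terminal]
8. n7.lab = 2  [terminal]
9. n4.pre = -4  [g₀.lab * 2 - 18]
10. n4.key = true  [g₁.lab > 1]
11. n8.tag = 25  [C₁.pre + 29]
12. n8.mk = false  [C₀.mk == true]
13. n9.key = 20  [terminal]
14. n10.mk = true  [terminal]
15. n8.pre = 22  [C.tag - 3]
16. n8.key = true  [d.mk == true]
17. n11.mk = false  [terminal]
18. n3.pre = 15  [C₂.pre + C₁.pre - 3]
19. n3.key = true  [C₁.key == true]
20. n1.fin = 11  [C.pre - 4]
21. n1.lim = true  [C.pre > 14]
22. n1.pre = 18  [C.pre + 3]
23. n0.fin = 7  [S₁.pre * -2 + 43]
24. n0.lim = false  [S₁.pre > 18]
25. n0.pre = 4  [(if S₁.lim then S₁.fin else S₁.pre) - 7]

15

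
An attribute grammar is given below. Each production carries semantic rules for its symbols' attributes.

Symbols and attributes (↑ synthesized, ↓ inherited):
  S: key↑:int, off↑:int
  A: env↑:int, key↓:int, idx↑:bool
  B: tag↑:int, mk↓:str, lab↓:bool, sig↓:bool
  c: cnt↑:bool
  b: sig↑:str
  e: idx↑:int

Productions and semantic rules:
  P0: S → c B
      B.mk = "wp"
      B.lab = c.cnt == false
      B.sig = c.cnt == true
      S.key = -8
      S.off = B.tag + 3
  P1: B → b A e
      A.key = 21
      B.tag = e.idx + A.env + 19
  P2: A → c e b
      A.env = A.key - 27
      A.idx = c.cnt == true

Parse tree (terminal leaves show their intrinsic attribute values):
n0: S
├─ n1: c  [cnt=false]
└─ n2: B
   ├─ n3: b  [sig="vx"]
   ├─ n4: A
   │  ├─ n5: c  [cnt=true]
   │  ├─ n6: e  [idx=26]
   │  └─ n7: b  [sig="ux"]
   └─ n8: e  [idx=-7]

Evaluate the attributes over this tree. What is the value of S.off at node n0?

9

1. n1.cnt = false  [terminal]
2. n2.mk = "wp"  ["wp"]
3. n2.lab = true  [c.cnt == false]
4. n2.sig = false  [c.cnt == true]
5. n3.sig = "vx"  [terminal]
6. n4.key = 21  [21]
7. n5.cnt = true  [terminal]
8. n6.idx = 26  [terminal]
9. n7.sig = "ux"  [terminal]
10. n4.env = -6  [A.key - 27]
11. n4.idx = true  [c.cnt == true]
12. n8.idx = -7  [terminal]
13. n2.tag = 6  [e.idx + A.env + 19]
14. n0.key = -8  [-8]
15. n0.off = 9  [B.tag + 3]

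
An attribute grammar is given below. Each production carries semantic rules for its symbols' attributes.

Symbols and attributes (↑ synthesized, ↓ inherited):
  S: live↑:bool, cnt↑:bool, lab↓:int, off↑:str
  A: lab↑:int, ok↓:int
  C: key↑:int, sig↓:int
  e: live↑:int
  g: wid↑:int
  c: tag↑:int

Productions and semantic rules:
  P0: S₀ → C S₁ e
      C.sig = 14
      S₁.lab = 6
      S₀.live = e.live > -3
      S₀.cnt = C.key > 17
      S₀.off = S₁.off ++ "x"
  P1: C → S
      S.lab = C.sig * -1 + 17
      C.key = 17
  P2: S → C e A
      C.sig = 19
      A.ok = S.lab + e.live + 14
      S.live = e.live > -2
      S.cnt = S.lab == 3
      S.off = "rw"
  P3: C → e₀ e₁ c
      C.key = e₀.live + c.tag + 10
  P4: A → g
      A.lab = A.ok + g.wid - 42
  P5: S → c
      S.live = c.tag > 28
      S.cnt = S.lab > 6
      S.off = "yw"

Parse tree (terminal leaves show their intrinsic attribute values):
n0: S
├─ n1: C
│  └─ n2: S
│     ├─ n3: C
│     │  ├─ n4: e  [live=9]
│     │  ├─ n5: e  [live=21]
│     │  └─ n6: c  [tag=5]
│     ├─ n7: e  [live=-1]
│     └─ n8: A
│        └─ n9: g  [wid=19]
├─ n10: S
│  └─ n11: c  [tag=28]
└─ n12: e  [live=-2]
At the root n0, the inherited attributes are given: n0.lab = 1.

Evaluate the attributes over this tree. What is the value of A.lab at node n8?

-7

1. n0.lab = 1  [given at root]
2. n1.sig = 14  [14]
3. n2.lab = 3  [C.sig * -1 + 17]
4. n3.sig = 19  [19]
5. n4.live = 9  [terminal]
6. n5.live = 21  [terminal]
7. n6.tag = 5  [terminal]
8. n3.key = 24  [e₀.live + c.tag + 10]
9. n7.live = -1  [terminal]
10. n8.ok = 16  [S.lab + e.live + 14]
11. n9.wid = 19  [terminal]
12. n8.lab = -7  [A.ok + g.wid - 42]
13. n2.live = true  [e.live > -2]
14. n2.cnt = true  [S.lab == 3]
15. n2.off = "rw"  ["rw"]
16. n1.key = 17  [17]
17. n10.lab = 6  [6]
18. n11.tag = 28  [terminal]
19. n10.live = false  [c.tag > 28]
20. n10.cnt = false  [S.lab > 6]
21. n10.off = "yw"  ["yw"]
22. n12.live = -2  [terminal]
23. n0.live = true  [e.live > -3]
24. n0.cnt = false  [C.key > 17]
25. n0.off = "ywx"  [S₁.off ++ "x"]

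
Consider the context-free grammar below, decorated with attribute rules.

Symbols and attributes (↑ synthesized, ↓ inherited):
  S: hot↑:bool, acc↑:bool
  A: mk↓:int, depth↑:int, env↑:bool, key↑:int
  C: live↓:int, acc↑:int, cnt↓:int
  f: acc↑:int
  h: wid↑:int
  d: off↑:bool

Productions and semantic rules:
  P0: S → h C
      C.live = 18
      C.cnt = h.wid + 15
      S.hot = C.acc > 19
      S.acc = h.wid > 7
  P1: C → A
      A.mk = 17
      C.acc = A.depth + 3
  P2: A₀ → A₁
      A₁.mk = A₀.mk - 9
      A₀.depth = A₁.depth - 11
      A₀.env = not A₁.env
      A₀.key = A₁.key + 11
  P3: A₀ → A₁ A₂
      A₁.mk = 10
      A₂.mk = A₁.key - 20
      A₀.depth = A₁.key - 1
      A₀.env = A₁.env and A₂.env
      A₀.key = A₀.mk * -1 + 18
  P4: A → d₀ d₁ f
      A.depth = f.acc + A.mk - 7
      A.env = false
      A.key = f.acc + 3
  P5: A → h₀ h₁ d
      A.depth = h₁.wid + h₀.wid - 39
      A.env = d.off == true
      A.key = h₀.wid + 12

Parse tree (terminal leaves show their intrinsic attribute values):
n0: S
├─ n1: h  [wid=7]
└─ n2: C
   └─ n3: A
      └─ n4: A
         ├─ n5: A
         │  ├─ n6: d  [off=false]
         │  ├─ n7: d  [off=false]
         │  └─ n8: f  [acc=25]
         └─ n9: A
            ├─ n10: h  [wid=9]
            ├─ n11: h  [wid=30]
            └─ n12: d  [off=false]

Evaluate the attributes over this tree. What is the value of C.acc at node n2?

19

1. n1.wid = 7  [terminal]
2. n2.live = 18  [18]
3. n2.cnt = 22  [h.wid + 15]
4. n3.mk = 17  [17]
5. n4.mk = 8  [A₀.mk - 9]
6. n5.mk = 10  [10]
7. n6.off = false  [terminal]
8. n7.off = false  [terminal]
9. n8.acc = 25  [terminal]
10. n5.depth = 28  [f.acc + A.mk - 7]
11. n5.env = false  [false]
12. n5.key = 28  [f.acc + 3]
13. n9.mk = 8  [A₁.key - 20]
14. n10.wid = 9  [terminal]
15. n11.wid = 30  [terminal]
16. n12.off = false  [terminal]
17. n9.depth = 0  [h₁.wid + h₀.wid - 39]
18. n9.env = false  [d.off == true]
19. n9.key = 21  [h₀.wid + 12]
20. n4.depth = 27  [A₁.key - 1]
21. n4.env = false  [A₁.env and A₂.env]
22. n4.key = 10  [A₀.mk * -1 + 18]
23. n3.depth = 16  [A₁.depth - 11]
24. n3.env = true  [not A₁.env]
25. n3.key = 21  [A₁.key + 11]
26. n2.acc = 19  [A.depth + 3]
27. n0.hot = false  [C.acc > 19]
28. n0.acc = false  [h.wid > 7]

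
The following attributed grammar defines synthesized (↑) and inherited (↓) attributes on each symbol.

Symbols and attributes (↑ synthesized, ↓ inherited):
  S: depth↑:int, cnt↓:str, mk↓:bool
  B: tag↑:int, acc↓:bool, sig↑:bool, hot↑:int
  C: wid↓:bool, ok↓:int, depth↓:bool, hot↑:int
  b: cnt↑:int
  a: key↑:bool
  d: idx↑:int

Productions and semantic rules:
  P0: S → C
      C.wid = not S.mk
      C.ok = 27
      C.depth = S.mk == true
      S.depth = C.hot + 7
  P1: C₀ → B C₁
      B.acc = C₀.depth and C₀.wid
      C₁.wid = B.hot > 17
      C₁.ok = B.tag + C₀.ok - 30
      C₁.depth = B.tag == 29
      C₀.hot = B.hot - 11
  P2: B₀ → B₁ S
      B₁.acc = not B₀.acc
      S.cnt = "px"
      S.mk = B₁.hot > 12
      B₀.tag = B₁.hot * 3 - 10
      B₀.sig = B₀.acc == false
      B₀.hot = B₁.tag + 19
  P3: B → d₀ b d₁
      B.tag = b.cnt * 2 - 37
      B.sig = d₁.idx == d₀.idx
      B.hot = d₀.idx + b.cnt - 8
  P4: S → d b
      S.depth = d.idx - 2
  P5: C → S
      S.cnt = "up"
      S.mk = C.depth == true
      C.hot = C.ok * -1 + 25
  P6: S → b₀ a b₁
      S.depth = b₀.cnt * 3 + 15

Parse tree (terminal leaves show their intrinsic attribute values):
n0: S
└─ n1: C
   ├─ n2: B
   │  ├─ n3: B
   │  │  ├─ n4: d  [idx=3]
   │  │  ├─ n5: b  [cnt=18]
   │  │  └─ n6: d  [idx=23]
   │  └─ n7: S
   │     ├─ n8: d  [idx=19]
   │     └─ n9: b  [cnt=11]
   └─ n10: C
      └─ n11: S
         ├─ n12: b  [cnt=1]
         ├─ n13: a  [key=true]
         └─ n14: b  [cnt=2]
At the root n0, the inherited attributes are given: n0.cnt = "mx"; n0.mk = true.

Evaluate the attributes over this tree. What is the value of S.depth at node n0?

1. n0.cnt = "mx"  [given at root]
2. n0.mk = true  [given at root]
3. n1.wid = false  [not S.mk]
4. n1.ok = 27  [27]
5. n1.depth = true  [S.mk == true]
6. n2.acc = false  [C₀.depth and C₀.wid]
7. n3.acc = true  [not B₀.acc]
8. n4.idx = 3  [terminal]
9. n5.cnt = 18  [terminal]
10. n6.idx = 23  [terminal]
11. n3.tag = -1  [b.cnt * 2 - 37]
12. n3.sig = false  [d₁.idx == d₀.idx]
13. n3.hot = 13  [d₀.idx + b.cnt - 8]
14. n7.cnt = "px"  ["px"]
15. n7.mk = true  [B₁.hot > 12]
16. n8.idx = 19  [terminal]
17. n9.cnt = 11  [terminal]
18. n7.depth = 17  [d.idx - 2]
19. n2.tag = 29  [B₁.hot * 3 - 10]
20. n2.sig = true  [B₀.acc == false]
21. n2.hot = 18  [B₁.tag + 19]
22. n10.wid = true  [B.hot > 17]
23. n10.ok = 26  [B.tag + C₀.ok - 30]
24. n10.depth = true  [B.tag == 29]
25. n11.cnt = "up"  ["up"]
26. n11.mk = true  [C.depth == true]
27. n12.cnt = 1  [terminal]
28. n13.key = true  [terminal]
29. n14.cnt = 2  [terminal]
30. n11.depth = 18  [b₀.cnt * 3 + 15]
31. n10.hot = -1  [C.ok * -1 + 25]
32. n1.hot = 7  [B.hot - 11]
33. n0.depth = 14  [C.hot + 7]

14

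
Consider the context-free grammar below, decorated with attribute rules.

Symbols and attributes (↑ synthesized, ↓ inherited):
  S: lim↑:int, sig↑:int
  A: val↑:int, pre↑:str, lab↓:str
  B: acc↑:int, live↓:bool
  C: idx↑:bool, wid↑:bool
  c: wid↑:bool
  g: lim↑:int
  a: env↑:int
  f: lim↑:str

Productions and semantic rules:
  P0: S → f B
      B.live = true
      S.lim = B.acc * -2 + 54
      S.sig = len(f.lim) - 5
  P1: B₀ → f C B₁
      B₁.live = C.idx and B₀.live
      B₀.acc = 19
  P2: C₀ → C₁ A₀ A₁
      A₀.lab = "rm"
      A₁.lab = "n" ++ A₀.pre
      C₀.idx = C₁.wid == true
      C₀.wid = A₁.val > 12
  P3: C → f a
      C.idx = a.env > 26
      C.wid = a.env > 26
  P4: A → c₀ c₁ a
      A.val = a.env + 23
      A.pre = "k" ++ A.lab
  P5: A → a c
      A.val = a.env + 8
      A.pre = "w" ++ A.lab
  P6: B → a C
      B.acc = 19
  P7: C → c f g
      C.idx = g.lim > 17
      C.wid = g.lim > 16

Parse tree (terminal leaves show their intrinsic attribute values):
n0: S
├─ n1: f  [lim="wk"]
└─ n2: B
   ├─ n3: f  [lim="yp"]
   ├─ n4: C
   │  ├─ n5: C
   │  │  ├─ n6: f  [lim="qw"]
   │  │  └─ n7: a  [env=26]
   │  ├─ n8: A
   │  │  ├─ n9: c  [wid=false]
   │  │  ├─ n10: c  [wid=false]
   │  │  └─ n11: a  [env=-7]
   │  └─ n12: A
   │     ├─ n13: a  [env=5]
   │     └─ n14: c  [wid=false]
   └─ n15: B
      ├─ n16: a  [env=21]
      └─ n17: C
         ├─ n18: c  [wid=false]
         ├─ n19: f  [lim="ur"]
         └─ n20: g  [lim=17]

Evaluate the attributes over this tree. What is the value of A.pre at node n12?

1. n1.lim = "wk"  [terminal]
2. n2.live = true  [true]
3. n3.lim = "yp"  [terminal]
4. n6.lim = "qw"  [terminal]
5. n7.env = 26  [terminal]
6. n5.idx = false  [a.env > 26]
7. n5.wid = false  [a.env > 26]
8. n8.lab = "rm"  ["rm"]
9. n9.wid = false  [terminal]
10. n10.wid = false  [terminal]
11. n11.env = -7  [terminal]
12. n8.val = 16  [a.env + 23]
13. n8.pre = "krm"  ["k" ++ A.lab]
14. n12.lab = "nkrm"  ["n" ++ A₀.pre]
15. n13.env = 5  [terminal]
16. n14.wid = false  [terminal]
17. n12.val = 13  [a.env + 8]
18. n12.pre = "wnkrm"  ["w" ++ A.lab]
19. n4.idx = false  [C₁.wid == true]
20. n4.wid = true  [A₁.val > 12]
21. n15.live = false  [C.idx and B₀.live]
22. n16.env = 21  [terminal]
23. n18.wid = false  [terminal]
24. n19.lim = "ur"  [terminal]
25. n20.lim = 17  [terminal]
26. n17.idx = false  [g.lim > 17]
27. n17.wid = true  [g.lim > 16]
28. n15.acc = 19  [19]
29. n2.acc = 19  [19]
30. n0.lim = 16  [B.acc * -2 + 54]
31. n0.sig = -3  [len(f.lim) - 5]

"wnkrm"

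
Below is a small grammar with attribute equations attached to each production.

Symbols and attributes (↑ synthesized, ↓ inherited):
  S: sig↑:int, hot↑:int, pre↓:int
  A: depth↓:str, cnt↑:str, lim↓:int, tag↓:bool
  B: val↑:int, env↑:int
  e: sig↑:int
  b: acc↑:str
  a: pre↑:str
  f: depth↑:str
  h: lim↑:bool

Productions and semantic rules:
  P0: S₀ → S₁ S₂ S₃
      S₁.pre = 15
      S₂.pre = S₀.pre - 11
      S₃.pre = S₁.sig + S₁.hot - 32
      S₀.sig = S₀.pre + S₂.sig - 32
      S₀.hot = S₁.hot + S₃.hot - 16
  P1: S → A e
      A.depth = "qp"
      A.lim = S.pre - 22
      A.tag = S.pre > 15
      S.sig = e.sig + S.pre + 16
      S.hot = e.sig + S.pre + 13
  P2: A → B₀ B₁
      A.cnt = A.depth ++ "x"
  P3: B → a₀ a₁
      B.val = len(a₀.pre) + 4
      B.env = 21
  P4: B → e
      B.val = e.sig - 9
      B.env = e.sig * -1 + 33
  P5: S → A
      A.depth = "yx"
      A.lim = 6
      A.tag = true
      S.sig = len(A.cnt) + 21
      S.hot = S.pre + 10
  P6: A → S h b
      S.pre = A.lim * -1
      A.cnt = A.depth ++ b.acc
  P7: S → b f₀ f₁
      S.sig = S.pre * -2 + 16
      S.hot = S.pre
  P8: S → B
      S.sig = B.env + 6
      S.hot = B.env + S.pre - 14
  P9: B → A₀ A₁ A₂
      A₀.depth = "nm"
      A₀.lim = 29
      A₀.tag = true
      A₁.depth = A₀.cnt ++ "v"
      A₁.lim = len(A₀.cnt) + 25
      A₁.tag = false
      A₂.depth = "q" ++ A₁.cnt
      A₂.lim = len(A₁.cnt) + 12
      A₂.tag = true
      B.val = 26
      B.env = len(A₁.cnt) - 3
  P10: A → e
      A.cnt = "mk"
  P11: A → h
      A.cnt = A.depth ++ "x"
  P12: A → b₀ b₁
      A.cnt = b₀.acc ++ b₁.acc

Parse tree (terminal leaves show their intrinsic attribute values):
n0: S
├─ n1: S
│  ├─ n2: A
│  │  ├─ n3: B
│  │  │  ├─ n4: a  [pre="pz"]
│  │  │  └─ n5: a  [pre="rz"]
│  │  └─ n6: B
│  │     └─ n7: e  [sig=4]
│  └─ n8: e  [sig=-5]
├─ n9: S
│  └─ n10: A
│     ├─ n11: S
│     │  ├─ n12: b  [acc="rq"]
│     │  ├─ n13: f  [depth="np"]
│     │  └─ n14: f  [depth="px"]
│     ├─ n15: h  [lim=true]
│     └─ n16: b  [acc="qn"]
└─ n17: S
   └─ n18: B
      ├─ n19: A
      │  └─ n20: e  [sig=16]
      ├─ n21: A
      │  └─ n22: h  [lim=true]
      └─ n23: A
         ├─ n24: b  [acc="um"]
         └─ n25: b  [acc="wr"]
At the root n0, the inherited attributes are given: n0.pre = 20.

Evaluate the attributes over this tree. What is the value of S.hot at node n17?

1. n0.pre = 20  [given at root]
2. n1.pre = 15  [15]
3. n2.depth = "qp"  ["qp"]
4. n2.lim = -7  [S.pre - 22]
5. n2.tag = false  [S.pre > 15]
6. n4.pre = "pz"  [terminal]
7. n5.pre = "rz"  [terminal]
8. n3.val = 6  [len(a₀.pre) + 4]
9. n3.env = 21  [21]
10. n7.sig = 4  [terminal]
11. n6.val = -5  [e.sig - 9]
12. n6.env = 29  [e.sig * -1 + 33]
13. n2.cnt = "qpx"  [A.depth ++ "x"]
14. n8.sig = -5  [terminal]
15. n1.sig = 26  [e.sig + S.pre + 16]
16. n1.hot = 23  [e.sig + S.pre + 13]
17. n9.pre = 9  [S₀.pre - 11]
18. n10.depth = "yx"  ["yx"]
19. n10.lim = 6  [6]
20. n10.tag = true  [true]
21. n11.pre = -6  [A.lim * -1]
22. n12.acc = "rq"  [terminal]
23. n13.depth = "np"  [terminal]
24. n14.depth = "px"  [terminal]
25. n11.sig = 28  [S.pre * -2 + 16]
26. n11.hot = -6  [S.pre]
27. n15.lim = true  [terminal]
28. n16.acc = "qn"  [terminal]
29. n10.cnt = "yxqn"  [A.depth ++ b.acc]
30. n9.sig = 25  [len(A.cnt) + 21]
31. n9.hot = 19  [S.pre + 10]
32. n17.pre = 17  [S₁.sig + S₁.hot - 32]
33. n19.depth = "nm"  ["nm"]
34. n19.lim = 29  [29]
35. n19.tag = true  [true]
36. n20.sig = 16  [terminal]
37. n19.cnt = "mk"  ["mk"]
38. n21.depth = "mkv"  [A₀.cnt ++ "v"]
39. n21.lim = 27  [len(A₀.cnt) + 25]
40. n21.tag = false  [false]
41. n22.lim = true  [terminal]
42. n21.cnt = "mkvx"  [A.depth ++ "x"]
43. n23.depth = "qmkvx"  ["q" ++ A₁.cnt]
44. n23.lim = 16  [len(A₁.cnt) + 12]
45. n23.tag = true  [true]
46. n24.acc = "um"  [terminal]
47. n25.acc = "wr"  [terminal]
48. n23.cnt = "umwr"  [b₀.acc ++ b₁.acc]
49. n18.val = 26  [26]
50. n18.env = 1  [len(A₁.cnt) - 3]
51. n17.sig = 7  [B.env + 6]
52. n17.hot = 4  [B.env + S.pre - 14]
53. n0.sig = 13  [S₀.pre + S₂.sig - 32]
54. n0.hot = 11  [S₁.hot + S₃.hot - 16]

4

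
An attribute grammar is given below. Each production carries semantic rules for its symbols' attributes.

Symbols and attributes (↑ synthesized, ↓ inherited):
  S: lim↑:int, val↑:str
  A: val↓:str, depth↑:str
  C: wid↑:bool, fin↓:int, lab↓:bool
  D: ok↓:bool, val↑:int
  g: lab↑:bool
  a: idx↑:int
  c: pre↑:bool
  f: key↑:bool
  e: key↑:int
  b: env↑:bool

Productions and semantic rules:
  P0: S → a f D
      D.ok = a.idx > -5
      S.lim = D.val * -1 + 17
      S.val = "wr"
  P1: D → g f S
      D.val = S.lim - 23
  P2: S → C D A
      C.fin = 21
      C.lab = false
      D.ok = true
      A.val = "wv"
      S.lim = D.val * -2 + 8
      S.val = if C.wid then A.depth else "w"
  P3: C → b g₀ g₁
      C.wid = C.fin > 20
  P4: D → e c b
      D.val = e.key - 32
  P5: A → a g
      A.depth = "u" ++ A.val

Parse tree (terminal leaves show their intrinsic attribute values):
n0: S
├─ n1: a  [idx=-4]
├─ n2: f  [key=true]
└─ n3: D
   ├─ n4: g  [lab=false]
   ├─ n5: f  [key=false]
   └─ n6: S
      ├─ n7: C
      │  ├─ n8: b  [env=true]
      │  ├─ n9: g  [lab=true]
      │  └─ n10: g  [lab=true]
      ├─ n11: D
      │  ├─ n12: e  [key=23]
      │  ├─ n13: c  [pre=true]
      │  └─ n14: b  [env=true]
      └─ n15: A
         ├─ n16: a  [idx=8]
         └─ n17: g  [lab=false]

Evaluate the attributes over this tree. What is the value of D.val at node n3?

3

1. n1.idx = -4  [terminal]
2. n2.key = true  [terminal]
3. n3.ok = true  [a.idx > -5]
4. n4.lab = false  [terminal]
5. n5.key = false  [terminal]
6. n7.fin = 21  [21]
7. n7.lab = false  [false]
8. n8.env = true  [terminal]
9. n9.lab = true  [terminal]
10. n10.lab = true  [terminal]
11. n7.wid = true  [C.fin > 20]
12. n11.ok = true  [true]
13. n12.key = 23  [terminal]
14. n13.pre = true  [terminal]
15. n14.env = true  [terminal]
16. n11.val = -9  [e.key - 32]
17. n15.val = "wv"  ["wv"]
18. n16.idx = 8  [terminal]
19. n17.lab = false  [terminal]
20. n15.depth = "uwv"  ["u" ++ A.val]
21. n6.lim = 26  [D.val * -2 + 8]
22. n6.val = "uwv"  [if C.wid then A.depth else "w"]
23. n3.val = 3  [S.lim - 23]
24. n0.lim = 14  [D.val * -1 + 17]
25. n0.val = "wr"  ["wr"]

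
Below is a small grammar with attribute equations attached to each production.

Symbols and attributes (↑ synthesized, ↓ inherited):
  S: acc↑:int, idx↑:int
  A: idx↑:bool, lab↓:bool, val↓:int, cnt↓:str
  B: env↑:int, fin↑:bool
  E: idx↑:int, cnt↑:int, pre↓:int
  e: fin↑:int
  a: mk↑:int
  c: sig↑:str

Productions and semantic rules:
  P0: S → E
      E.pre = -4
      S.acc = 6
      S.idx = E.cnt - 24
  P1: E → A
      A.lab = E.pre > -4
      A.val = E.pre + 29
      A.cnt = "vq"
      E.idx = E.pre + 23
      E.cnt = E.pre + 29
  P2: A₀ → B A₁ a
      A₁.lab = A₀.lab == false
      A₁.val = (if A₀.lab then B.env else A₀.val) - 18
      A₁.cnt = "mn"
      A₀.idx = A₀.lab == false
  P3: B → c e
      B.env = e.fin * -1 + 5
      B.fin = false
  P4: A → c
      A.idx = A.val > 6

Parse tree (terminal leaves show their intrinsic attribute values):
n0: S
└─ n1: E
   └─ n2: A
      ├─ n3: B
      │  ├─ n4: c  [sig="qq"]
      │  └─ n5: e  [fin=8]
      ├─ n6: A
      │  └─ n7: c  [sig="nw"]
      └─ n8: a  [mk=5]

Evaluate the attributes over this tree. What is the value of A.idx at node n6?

1. n1.pre = -4  [-4]
2. n2.lab = false  [E.pre > -4]
3. n2.val = 25  [E.pre + 29]
4. n2.cnt = "vq"  ["vq"]
5. n4.sig = "qq"  [terminal]
6. n5.fin = 8  [terminal]
7. n3.env = -3  [e.fin * -1 + 5]
8. n3.fin = false  [false]
9. n6.lab = true  [A₀.lab == false]
10. n6.val = 7  [(if A₀.lab then B.env else A₀.val) - 18]
11. n6.cnt = "mn"  ["mn"]
12. n7.sig = "nw"  [terminal]
13. n6.idx = true  [A.val > 6]
14. n8.mk = 5  [terminal]
15. n2.idx = true  [A₀.lab == false]
16. n1.idx = 19  [E.pre + 23]
17. n1.cnt = 25  [E.pre + 29]
18. n0.acc = 6  [6]
19. n0.idx = 1  [E.cnt - 24]

true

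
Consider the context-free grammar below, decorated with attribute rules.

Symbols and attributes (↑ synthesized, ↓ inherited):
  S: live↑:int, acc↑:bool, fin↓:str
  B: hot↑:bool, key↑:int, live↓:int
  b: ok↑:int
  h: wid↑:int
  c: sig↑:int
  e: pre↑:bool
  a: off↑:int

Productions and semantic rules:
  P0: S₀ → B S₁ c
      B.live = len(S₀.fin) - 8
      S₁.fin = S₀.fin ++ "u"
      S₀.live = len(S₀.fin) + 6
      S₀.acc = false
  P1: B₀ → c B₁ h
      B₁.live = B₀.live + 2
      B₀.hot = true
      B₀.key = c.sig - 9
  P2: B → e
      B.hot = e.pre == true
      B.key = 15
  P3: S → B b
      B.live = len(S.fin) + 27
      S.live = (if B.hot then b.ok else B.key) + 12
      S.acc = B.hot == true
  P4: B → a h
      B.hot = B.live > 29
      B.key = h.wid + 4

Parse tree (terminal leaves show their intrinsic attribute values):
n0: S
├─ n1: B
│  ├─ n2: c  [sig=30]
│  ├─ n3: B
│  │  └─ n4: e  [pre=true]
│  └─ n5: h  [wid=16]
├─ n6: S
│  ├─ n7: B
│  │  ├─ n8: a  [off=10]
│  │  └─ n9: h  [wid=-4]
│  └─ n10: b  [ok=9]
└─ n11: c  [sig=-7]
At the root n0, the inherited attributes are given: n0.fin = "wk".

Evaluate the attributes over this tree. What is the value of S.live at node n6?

1. n0.fin = "wk"  [given at root]
2. n1.live = -6  [len(S₀.fin) - 8]
3. n2.sig = 30  [terminal]
4. n3.live = -4  [B₀.live + 2]
5. n4.pre = true  [terminal]
6. n3.hot = true  [e.pre == true]
7. n3.key = 15  [15]
8. n5.wid = 16  [terminal]
9. n1.hot = true  [true]
10. n1.key = 21  [c.sig - 9]
11. n6.fin = "wku"  [S₀.fin ++ "u"]
12. n7.live = 30  [len(S.fin) + 27]
13. n8.off = 10  [terminal]
14. n9.wid = -4  [terminal]
15. n7.hot = true  [B.live > 29]
16. n7.key = 0  [h.wid + 4]
17. n10.ok = 9  [terminal]
18. n6.live = 21  [(if B.hot then b.ok else B.key) + 12]
19. n6.acc = true  [B.hot == true]
20. n11.sig = -7  [terminal]
21. n0.live = 8  [len(S₀.fin) + 6]
22. n0.acc = false  [false]

21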